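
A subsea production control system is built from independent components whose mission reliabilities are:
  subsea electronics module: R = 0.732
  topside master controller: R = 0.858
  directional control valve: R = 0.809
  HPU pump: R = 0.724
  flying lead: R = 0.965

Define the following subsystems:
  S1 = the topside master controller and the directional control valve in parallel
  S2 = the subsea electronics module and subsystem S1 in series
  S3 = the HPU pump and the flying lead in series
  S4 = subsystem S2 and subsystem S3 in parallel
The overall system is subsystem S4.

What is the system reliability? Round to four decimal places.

0.9133

Parallel (topside master controller and directional control valve): 1 − (1 − 0.858000)(1 − 0.809000) = 0.972878
Series (subsea electronics module and [0.972878]): 0.732000 × 0.972878 = 0.712147
Series (HPU pump and flying lead): 0.724000 × 0.965000 = 0.698660
Parallel ([0.712147] and [0.698660]): 1 − (1 − 0.712147)(1 − 0.698660) = 0.9133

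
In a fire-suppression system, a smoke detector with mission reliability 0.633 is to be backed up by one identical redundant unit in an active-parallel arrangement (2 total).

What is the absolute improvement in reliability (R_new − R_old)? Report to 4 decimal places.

R_before = 0.633
R_after = 1 − (1 − 0.633)^2 = 0.8653
ΔR = 0.8653 − 0.633 = 0.2323

0.2323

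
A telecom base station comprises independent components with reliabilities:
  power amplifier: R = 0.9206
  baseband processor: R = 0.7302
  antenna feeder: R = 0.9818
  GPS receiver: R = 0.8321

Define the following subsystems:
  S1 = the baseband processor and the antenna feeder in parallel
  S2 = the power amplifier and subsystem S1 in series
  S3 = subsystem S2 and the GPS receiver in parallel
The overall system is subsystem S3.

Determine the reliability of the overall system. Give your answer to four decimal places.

Parallel (baseband processor and antenna feeder): 1 − (1 − 0.730200)(1 − 0.981800) = 0.995090
Series (power amplifier and [0.995090]): 0.920600 × 0.995090 = 0.916080
Parallel ([0.916080] and GPS receiver): 1 − (1 − 0.916080)(1 − 0.832100) = 0.9859

0.9859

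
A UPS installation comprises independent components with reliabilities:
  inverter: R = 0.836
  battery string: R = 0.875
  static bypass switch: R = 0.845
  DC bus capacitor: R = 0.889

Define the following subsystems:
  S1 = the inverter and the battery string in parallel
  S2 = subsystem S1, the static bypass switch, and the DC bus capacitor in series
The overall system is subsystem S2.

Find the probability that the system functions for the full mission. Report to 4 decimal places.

0.7358

Parallel (inverter and battery string): 1 − (1 − 0.836000)(1 − 0.875000) = 0.979500
Series ([0.979500], static bypass switch, and DC bus capacitor): 0.979500 × 0.845000 × 0.889000 = 0.7358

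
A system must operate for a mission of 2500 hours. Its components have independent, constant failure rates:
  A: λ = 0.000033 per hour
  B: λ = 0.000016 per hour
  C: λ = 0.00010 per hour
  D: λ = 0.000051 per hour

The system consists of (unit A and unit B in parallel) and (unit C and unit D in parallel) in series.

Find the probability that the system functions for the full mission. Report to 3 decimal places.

R(A) = exp(−0.000033 × 2500) = 0.92081
R(B) = exp(−0.000016 × 2500) = 0.96079
R(C) = exp(−0.00010 × 2500) = 0.77880
R(D) = exp(−0.000051 × 2500) = 0.88029
Parallel (A and B): 1 − (1 − 0.92081)(1 − 0.96079) = 0.99689
Parallel (C and D): 1 − (1 − 0.77880)(1 − 0.88029) = 0.97352
Series ([0.99689] and [0.97352]): 0.99689 × 0.97352 = 0.970

0.970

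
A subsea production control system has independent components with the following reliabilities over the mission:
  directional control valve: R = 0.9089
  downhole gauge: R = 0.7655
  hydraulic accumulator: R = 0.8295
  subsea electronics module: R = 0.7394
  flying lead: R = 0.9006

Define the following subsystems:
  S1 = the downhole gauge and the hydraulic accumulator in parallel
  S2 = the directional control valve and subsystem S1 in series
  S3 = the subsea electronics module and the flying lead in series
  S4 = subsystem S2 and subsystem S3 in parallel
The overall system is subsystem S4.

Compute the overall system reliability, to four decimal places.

Parallel (downhole gauge and hydraulic accumulator): 1 − (1 − 0.765500)(1 − 0.829500) = 0.960018
Series (directional control valve and [0.960018]): 0.908900 × 0.960018 = 0.872560
Series (subsea electronics module and flying lead): 0.739400 × 0.900600 = 0.665904
Parallel ([0.872560] and [0.665904]): 1 − (1 − 0.872560)(1 − 0.665904) = 0.9574

0.9574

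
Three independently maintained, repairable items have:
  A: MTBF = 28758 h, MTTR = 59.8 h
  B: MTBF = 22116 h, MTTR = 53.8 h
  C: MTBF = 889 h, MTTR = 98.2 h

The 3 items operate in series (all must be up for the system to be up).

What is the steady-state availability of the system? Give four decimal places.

0.8965

A(A) = MTBF/(MTBF+MTTR) = 28758/(28758+59.8) = 0.997925
A(B) = MTBF/(MTBF+MTTR) = 22116/(22116+53.8) = 0.997573
A(C) = MTBF/(MTBF+MTTR) = 889/(889+98.2) = 0.900527
Series availability: 0.997925 × 0.997573 × 0.900527 = 0.8965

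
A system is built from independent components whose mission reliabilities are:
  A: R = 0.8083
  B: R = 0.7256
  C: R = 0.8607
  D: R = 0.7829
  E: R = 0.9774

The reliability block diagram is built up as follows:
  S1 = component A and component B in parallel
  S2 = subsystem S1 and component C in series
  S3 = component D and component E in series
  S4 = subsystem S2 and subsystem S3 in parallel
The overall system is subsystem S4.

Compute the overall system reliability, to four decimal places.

Parallel (A and B): 1 − (1 − 0.808300)(1 − 0.725600) = 0.947398
Series ([0.947398] and C): 0.947398 × 0.860700 = 0.815425
Series (D and E): 0.782900 × 0.977400 = 0.765206
Parallel ([0.815425] and [0.765206]): 1 − (1 − 0.815425)(1 − 0.765206) = 0.9567

0.9567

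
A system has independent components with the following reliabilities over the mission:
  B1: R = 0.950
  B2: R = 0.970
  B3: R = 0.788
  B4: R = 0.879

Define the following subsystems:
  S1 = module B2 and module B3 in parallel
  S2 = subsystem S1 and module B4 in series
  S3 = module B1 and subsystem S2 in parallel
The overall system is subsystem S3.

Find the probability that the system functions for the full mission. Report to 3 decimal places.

Parallel (B2 and B3): 1 − (1 − 0.97000)(1 − 0.78800) = 0.99364
Series ([0.99364] and B4): 0.99364 × 0.87900 = 0.87341
Parallel (B1 and [0.87341]): 1 − (1 − 0.95000)(1 − 0.87341) = 0.994

0.994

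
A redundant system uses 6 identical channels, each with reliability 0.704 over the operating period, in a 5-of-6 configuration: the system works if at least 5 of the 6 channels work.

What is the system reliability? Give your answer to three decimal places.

0.429

R = Σ_{i=5}^{6} C(6,i) p^i (1−p)^{6−i} with p = 0.704
C(6,5)·0.704^5·0.296^1 = 0.30712
C(6,6)·0.704^6·0.296^0 = 0.12174
Sum = 0.429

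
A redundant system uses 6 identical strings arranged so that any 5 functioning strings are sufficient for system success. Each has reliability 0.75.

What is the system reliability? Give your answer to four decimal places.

R = Σ_{i=5}^{6} C(6,i) p^i (1−p)^{6−i} with p = 0.75
C(6,5)·0.75^5·0.25^1 = 0.355957
C(6,6)·0.75^6·0.25^0 = 0.177979
Sum = 0.5339

0.5339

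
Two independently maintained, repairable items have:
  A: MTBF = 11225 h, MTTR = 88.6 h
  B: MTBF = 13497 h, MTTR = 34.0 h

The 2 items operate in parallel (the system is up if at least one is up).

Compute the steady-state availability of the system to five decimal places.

0.99998

A(A) = MTBF/(MTBF+MTTR) = 11225/(11225+88.6) = 0.992169
A(B) = MTBF/(MTBF+MTTR) = 13497/(13497+34.0) = 0.997487
Parallel availability: 1 − (1 − 0.992169)(1 − 0.997487) = 0.99998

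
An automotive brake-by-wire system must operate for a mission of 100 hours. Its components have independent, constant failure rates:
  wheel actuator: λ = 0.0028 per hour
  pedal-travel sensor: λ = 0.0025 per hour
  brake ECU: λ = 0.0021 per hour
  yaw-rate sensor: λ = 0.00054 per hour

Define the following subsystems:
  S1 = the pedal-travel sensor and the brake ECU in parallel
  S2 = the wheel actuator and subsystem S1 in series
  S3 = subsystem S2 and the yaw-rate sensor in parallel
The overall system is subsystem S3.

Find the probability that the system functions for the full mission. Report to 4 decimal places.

R(wheel actuator) = exp(−0.0028 × 100) = 0.755784
R(pedal-travel sensor) = exp(−0.0025 × 100) = 0.778801
R(brake ECU) = exp(−0.0021 × 100) = 0.810584
R(yaw-rate sensor) = exp(−0.00054 × 100) = 0.947432
Parallel (pedal-travel sensor and brake ECU): 1 − (1 − 0.778801)(1 − 0.810584) = 0.958101
Series (wheel actuator and [0.958101]): 0.755784 × 0.958101 = 0.724117
Parallel ([0.724117] and yaw-rate sensor): 1 − (1 − 0.724117)(1 − 0.947432) = 0.9855

0.9855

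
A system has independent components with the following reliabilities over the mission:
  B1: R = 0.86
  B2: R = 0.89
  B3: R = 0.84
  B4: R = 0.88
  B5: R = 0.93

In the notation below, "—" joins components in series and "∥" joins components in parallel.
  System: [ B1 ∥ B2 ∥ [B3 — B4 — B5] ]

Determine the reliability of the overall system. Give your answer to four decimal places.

Series (B3, B4, and B5): 0.840000 × 0.880000 × 0.930000 = 0.687456
Parallel (B1, B2, and [0.687456]): 1 − (1 − 0.860000)(1 − 0.890000)(1 − 0.687456) = 0.9952

0.9952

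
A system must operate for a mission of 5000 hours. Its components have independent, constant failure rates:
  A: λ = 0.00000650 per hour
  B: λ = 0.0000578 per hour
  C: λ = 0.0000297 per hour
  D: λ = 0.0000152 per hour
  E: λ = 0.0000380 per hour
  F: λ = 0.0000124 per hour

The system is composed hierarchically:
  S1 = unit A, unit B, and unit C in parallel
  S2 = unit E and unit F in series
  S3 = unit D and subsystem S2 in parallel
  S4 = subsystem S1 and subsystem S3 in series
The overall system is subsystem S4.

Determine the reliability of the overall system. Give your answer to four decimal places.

0.9826

R(A) = exp(−0.00000650 × 5000) = 0.968022
R(B) = exp(−0.0000578 × 5000) = 0.749012
R(C) = exp(−0.0000297 × 5000) = 0.862000
R(D) = exp(−0.0000152 × 5000) = 0.926816
R(E) = exp(−0.0000380 × 5000) = 0.826959
R(F) = exp(−0.0000124 × 5000) = 0.939883
Parallel (A, B, and C): 1 − (1 − 0.968022)(1 − 0.749012)(1 − 0.862000) = 0.998892
Series (E and F): 0.826959 × 0.939883 = 0.777245
Parallel (D and [0.777245]): 1 − (1 − 0.926816)(1 − 0.777245) = 0.983698
Series ([0.998892] and [0.983698]): 0.998892 × 0.983698 = 0.9826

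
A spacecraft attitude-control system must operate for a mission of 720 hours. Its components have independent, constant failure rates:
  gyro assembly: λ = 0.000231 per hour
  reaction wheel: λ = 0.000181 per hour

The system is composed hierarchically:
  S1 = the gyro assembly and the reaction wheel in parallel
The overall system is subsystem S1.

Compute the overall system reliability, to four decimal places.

0.9813

R(gyro assembly) = exp(−0.000231 × 720) = 0.846775
R(reaction wheel) = exp(−0.000181 × 720) = 0.877814
Parallel (gyro assembly and reaction wheel): 1 − (1 − 0.846775)(1 − 0.877814) = 0.9813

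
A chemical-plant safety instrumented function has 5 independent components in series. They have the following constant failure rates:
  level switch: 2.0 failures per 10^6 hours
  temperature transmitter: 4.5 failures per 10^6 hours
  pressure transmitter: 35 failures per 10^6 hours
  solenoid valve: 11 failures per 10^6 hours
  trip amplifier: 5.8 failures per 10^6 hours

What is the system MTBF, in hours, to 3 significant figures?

17200

Series of exponential components: λ_sys = Σ λ_i
λ_sys = 0.0000020 + 0.0000045 + 0.000035 + 0.000011 + 0.0000058 = 5.8300e-05 /h
MTBF = 1 / λ_sys = 17200 h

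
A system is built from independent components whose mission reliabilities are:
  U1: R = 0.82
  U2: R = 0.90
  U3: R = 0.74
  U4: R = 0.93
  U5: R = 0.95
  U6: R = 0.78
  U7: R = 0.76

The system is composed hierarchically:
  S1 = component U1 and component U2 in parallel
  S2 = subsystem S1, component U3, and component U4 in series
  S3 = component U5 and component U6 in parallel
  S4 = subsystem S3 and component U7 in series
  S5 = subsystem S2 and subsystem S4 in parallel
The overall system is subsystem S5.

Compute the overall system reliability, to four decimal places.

Parallel (U1 and U2): 1 − (1 − 0.820000)(1 − 0.900000) = 0.982000
Series ([0.982000], U3, and U4): 0.982000 × 0.740000 × 0.930000 = 0.675812
Parallel (U5 and U6): 1 − (1 − 0.950000)(1 − 0.780000) = 0.989000
Series ([0.989000] and U7): 0.989000 × 0.760000 = 0.751640
Parallel ([0.675812] and [0.751640]): 1 − (1 − 0.675812)(1 − 0.751640) = 0.9195

0.9195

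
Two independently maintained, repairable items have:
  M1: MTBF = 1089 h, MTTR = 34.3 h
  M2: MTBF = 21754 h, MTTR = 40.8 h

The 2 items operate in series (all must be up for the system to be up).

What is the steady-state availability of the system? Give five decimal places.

A(M1) = MTBF/(MTBF+MTTR) = 1089/(1089+34.3) = 0.969465
A(M2) = MTBF/(MTBF+MTTR) = 21754/(21754+40.8) = 0.998128
Series availability: 0.969465 × 0.998128 = 0.96765

0.96765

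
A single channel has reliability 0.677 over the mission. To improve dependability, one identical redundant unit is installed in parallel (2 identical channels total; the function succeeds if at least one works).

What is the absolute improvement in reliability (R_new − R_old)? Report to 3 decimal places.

0.219

R_before = 0.677
R_after = 1 − (1 − 0.677)^2 = 0.896
ΔR = 0.896 − 0.677 = 0.219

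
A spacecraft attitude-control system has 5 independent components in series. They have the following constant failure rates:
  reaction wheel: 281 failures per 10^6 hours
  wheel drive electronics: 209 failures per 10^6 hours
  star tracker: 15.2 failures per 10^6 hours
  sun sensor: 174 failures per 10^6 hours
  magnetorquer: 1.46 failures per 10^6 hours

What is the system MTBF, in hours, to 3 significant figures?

1470

Series of exponential components: λ_sys = Σ λ_i
λ_sys = 0.000281 + 0.000209 + 0.0000152 + 0.000174 + 0.00000146 = 6.8066e-04 /h
MTBF = 1 / λ_sys = 1470 h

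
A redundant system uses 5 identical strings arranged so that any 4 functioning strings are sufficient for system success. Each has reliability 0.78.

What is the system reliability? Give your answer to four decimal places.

0.6959

R = Σ_{i=4}^{5} C(5,i) p^i (1−p)^{5−i} with p = 0.78
C(5,4)·0.78^4·0.22^1 = 0.407166
C(5,5)·0.78^5·0.22^0 = 0.288717
Sum = 0.6959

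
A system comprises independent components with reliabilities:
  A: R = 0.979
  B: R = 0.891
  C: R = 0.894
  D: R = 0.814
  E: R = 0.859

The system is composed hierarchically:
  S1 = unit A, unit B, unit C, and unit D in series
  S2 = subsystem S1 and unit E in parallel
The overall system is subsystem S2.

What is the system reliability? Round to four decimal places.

Series (A, B, C, and D): 0.979000 × 0.891000 × 0.894000 × 0.814000 = 0.634779
Parallel ([0.634779] and E): 1 − (1 − 0.634779)(1 − 0.859000) = 0.9485

0.9485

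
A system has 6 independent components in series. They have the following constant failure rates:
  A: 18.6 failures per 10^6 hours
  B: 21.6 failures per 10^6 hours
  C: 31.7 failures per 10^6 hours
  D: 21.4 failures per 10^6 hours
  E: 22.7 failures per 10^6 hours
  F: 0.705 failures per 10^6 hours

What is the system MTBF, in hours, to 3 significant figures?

Series of exponential components: λ_sys = Σ λ_i
λ_sys = 0.0000186 + 0.0000216 + 0.0000317 + 0.0000214 + 0.0000227 + 0.000000705 = 1.1671e-04 /h
MTBF = 1 / λ_sys = 8570 h

8570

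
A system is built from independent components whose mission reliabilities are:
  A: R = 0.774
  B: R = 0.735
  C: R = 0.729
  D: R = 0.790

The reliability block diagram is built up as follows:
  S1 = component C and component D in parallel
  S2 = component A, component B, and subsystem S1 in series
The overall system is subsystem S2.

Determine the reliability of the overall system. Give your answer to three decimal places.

Parallel (C and D): 1 − (1 − 0.72900)(1 − 0.79000) = 0.94309
Series (A, B, and [0.94309]): 0.77400 × 0.73500 × 0.94309 = 0.537

0.537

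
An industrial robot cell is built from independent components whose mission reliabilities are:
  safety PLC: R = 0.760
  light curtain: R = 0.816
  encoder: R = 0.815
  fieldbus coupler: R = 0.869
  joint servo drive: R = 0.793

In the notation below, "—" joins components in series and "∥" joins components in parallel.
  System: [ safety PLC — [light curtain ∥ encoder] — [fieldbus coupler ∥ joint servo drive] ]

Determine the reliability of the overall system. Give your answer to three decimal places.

0.714

Parallel (light curtain and encoder): 1 − (1 − 0.81600)(1 − 0.81500) = 0.96596
Parallel (fieldbus coupler and joint servo drive): 1 − (1 − 0.86900)(1 − 0.79300) = 0.97288
Series (safety PLC, [0.96596], and [0.97288]): 0.76000 × 0.96596 × 0.97288 = 0.714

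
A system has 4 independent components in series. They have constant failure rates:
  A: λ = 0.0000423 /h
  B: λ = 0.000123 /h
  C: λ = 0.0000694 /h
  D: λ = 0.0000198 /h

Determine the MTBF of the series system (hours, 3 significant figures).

Series of exponential components: λ_sys = Σ λ_i
λ_sys = 0.0000423 + 0.000123 + 0.0000694 + 0.0000198 = 2.5450e-04 /h
MTBF = 1 / λ_sys = 3930 h

3930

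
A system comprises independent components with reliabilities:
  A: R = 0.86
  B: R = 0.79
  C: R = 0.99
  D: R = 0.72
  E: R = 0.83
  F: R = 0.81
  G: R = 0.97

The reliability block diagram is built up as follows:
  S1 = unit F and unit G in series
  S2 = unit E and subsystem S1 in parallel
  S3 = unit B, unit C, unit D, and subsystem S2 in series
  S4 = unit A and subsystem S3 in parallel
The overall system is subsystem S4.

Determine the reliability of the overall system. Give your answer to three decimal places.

Series (F and G): 0.81000 × 0.97000 = 0.78570
Parallel (E and [0.78570]): 1 − (1 − 0.83000)(1 − 0.78570) = 0.96357
Series (B, C, D, and [0.96357]): 0.79000 × 0.99000 × 0.72000 × 0.96357 = 0.54260
Parallel (A and [0.54260]): 1 − (1 − 0.86000)(1 − 0.54260) = 0.936

0.936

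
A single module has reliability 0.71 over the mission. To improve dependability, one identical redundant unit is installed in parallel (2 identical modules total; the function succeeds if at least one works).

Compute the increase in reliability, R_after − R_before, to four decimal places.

0.2059

R_before = 0.71
R_after = 1 − (1 − 0.71)^2 = 0.9159
ΔR = 0.9159 − 0.71 = 0.2059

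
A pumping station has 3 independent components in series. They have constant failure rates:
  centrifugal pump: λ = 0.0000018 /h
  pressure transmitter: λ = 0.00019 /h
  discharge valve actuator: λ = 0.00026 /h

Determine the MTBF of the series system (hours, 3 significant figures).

2210

Series of exponential components: λ_sys = Σ λ_i
λ_sys = 0.0000018 + 0.00019 + 0.00026 = 4.5180e-04 /h
MTBF = 1 / λ_sys = 2210 h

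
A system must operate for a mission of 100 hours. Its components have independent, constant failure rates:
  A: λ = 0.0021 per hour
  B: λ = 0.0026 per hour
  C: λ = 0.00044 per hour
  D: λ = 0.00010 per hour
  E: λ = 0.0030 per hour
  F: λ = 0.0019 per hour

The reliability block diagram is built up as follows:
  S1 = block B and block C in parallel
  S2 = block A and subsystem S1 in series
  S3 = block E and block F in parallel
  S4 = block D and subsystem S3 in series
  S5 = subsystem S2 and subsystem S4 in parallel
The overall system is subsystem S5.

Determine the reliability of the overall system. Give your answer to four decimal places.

0.9893

R(A) = exp(−0.0021 × 100) = 0.810584
R(B) = exp(−0.0026 × 100) = 0.771052
R(C) = exp(−0.00044 × 100) = 0.956954
R(D) = exp(−0.00010 × 100) = 0.990050
R(E) = exp(−0.0030 × 100) = 0.740818
R(F) = exp(−0.0019 × 100) = 0.826959
Parallel (B and C): 1 − (1 − 0.771052)(1 − 0.956954) = 0.990145
Series (A and [0.990145]): 0.810584 × 0.990145 = 0.802596
Parallel (E and F): 1 − (1 − 0.740818)(1 − 0.826959) = 0.955151
Series (D and [0.955151]): 0.990050 × 0.955151 = 0.945647
Parallel ([0.802596] and [0.945647]): 1 − (1 − 0.802596)(1 − 0.945647) = 0.9893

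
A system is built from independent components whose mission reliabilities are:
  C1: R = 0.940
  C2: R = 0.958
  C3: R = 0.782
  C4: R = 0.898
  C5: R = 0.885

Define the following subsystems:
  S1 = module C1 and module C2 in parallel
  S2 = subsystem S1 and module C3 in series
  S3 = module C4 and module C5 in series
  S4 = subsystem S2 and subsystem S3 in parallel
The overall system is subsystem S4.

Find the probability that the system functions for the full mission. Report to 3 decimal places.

0.955

Parallel (C1 and C2): 1 − (1 − 0.94000)(1 − 0.95800) = 0.99748
Series ([0.99748] and C3): 0.99748 × 0.78200 = 0.78003
Series (C4 and C5): 0.89800 × 0.88500 = 0.79473
Parallel ([0.78003] and [0.79473]): 1 − (1 − 0.78003)(1 − 0.79473) = 0.955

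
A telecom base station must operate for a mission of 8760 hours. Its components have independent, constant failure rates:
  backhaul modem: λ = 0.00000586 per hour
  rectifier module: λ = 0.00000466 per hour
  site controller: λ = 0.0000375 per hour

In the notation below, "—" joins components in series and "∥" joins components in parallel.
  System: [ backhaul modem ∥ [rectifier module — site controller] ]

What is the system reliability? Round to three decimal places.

R(backhaul modem) = exp(−0.00000586 × 8760) = 0.94996
R(rectifier module) = exp(−0.00000466 × 8760) = 0.96000
R(site controller) = exp(−0.0000375 × 8760) = 0.72000
Series (rectifier module and site controller): 0.96000 × 0.72000 = 0.69120
Parallel (backhaul modem and [0.69120]): 1 − (1 − 0.94996)(1 − 0.69120) = 0.985

0.985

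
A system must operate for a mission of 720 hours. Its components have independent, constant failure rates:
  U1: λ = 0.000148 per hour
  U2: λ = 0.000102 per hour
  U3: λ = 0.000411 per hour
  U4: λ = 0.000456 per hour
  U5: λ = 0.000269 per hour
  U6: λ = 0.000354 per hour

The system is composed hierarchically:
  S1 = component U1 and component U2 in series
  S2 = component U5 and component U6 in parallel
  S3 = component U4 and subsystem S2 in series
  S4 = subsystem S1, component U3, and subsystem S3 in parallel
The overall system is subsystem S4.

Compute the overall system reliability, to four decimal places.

0.9870

R(U1) = exp(−0.000148 × 720) = 0.898921
R(U2) = exp(−0.000102 × 720) = 0.929192
R(U3) = exp(−0.000411 × 720) = 0.743847
R(U4) = exp(−0.000456 × 720) = 0.720133
R(U5) = exp(−0.000269 × 720) = 0.823922
R(U6) = exp(−0.000354 × 720) = 0.775009
Series (U1 and U2): 0.898921 × 0.929192 = 0.835270
Parallel (U5 and U6): 1 − (1 − 0.823922)(1 − 0.775009) = 0.960384
Series (U4 and [0.960384]): 0.720133 × 0.960384 = 0.691604
Parallel ([0.835270], U3, and [0.691604]): 1 − (1 − 0.835270)(1 − 0.743847)(1 − 0.691604) = 0.9870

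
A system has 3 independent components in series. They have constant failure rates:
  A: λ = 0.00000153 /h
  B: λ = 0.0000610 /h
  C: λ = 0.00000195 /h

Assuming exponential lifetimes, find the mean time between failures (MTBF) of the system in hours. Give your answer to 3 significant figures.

Series of exponential components: λ_sys = Σ λ_i
λ_sys = 0.00000153 + 0.0000610 + 0.00000195 = 6.4480e-05 /h
MTBF = 1 / λ_sys = 15500 h

15500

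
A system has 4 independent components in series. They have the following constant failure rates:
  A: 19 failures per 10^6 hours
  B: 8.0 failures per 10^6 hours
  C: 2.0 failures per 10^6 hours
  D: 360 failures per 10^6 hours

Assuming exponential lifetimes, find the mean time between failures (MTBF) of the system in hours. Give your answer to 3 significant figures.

Series of exponential components: λ_sys = Σ λ_i
λ_sys = 0.000019 + 0.0000080 + 0.0000020 + 0.00036 = 3.8900e-04 /h
MTBF = 1 / λ_sys = 2570 h

2570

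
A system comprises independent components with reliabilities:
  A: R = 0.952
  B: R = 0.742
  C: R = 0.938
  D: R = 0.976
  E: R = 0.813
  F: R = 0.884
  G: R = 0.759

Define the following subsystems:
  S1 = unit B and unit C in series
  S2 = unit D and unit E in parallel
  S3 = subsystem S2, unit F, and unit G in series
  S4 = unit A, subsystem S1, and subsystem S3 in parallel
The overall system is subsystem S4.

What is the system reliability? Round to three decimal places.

0.995

Series (B and C): 0.74200 × 0.93800 = 0.69600
Parallel (D and E): 1 − (1 − 0.97600)(1 − 0.81300) = 0.99551
Series ([0.99551], F, and G): 0.99551 × 0.88400 × 0.75900 = 0.66794
Parallel (A, [0.69600], and [0.66794]): 1 − (1 − 0.95200)(1 − 0.69600)(1 − 0.66794) = 0.995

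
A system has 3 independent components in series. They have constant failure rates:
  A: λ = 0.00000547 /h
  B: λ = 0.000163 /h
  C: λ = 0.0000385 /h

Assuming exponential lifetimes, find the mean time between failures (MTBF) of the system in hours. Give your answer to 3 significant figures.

4830

Series of exponential components: λ_sys = Σ λ_i
λ_sys = 0.00000547 + 0.000163 + 0.0000385 = 2.0697e-04 /h
MTBF = 1 / λ_sys = 4830 h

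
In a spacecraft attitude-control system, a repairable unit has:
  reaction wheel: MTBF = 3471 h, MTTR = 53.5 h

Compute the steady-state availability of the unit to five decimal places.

0.98482

A(reaction wheel) = MTBF/(MTBF+MTTR) = 3471/(3471+53.5) = 0.98482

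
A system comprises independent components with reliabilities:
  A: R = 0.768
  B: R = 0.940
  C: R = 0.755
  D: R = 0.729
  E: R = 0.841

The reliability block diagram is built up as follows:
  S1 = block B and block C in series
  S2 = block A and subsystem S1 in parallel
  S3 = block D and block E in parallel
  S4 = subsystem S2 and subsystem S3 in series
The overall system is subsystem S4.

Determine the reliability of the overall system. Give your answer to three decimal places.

0.892

Series (B and C): 0.94000 × 0.75500 = 0.70970
Parallel (A and [0.70970]): 1 − (1 − 0.76800)(1 − 0.70970) = 0.93265
Parallel (D and E): 1 − (1 − 0.72900)(1 − 0.84100) = 0.95691
Series ([0.93265] and [0.95691]): 0.93265 × 0.95691 = 0.892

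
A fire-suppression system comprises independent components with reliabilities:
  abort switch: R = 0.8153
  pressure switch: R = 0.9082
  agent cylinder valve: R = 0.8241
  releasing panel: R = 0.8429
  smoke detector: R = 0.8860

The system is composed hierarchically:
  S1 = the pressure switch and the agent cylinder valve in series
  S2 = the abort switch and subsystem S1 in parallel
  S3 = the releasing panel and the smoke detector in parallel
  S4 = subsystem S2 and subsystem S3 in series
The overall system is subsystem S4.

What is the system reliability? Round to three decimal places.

Series (pressure switch and agent cylinder valve): 0.90820 × 0.82410 = 0.74845
Parallel (abort switch and [0.74845]): 1 − (1 − 0.81530)(1 − 0.74845) = 0.95354
Parallel (releasing panel and smoke detector): 1 − (1 − 0.84290)(1 − 0.88600) = 0.98209
Series ([0.95354] and [0.98209]): 0.95354 × 0.98209 = 0.936

0.936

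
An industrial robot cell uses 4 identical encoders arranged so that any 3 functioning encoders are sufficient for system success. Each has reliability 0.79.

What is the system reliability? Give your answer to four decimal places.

R = Σ_{i=3}^{4} C(4,i) p^i (1−p)^{4−i} with p = 0.79
C(4,3)·0.79^3·0.21^1 = 0.414153
C(4,4)·0.79^4·0.21^0 = 0.389501
Sum = 0.8037

0.8037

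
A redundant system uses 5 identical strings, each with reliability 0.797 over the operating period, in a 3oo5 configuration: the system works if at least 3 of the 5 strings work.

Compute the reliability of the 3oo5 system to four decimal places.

R = Σ_{i=3}^{5} C(5,i) p^i (1−p)^{5−i} with p = 0.797
C(5,3)·0.797^3·0.203^2 = 0.208625
C(5,4)·0.797^4·0.203^1 = 0.409543
C(5,5)·0.797^5·0.203^0 = 0.321582
Sum = 0.9398

0.9398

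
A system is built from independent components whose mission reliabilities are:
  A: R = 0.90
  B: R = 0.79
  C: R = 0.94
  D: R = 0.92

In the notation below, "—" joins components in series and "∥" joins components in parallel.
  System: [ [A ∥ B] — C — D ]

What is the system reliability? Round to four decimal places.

Parallel (A and B): 1 − (1 − 0.900000)(1 − 0.790000) = 0.979000
Series ([0.979000], C, and D): 0.979000 × 0.940000 × 0.920000 = 0.8466

0.8466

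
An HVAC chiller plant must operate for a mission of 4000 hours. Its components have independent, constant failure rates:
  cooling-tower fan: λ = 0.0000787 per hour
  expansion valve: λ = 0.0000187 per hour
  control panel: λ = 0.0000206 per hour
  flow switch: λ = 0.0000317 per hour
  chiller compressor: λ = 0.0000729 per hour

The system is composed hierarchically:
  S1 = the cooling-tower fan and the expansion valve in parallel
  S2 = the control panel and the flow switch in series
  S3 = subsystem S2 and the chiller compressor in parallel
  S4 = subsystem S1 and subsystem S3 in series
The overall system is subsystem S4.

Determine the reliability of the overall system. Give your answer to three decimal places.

0.934

R(cooling-tower fan) = exp(−0.0000787 × 4000) = 0.72993
R(expansion valve) = exp(−0.0000187 × 4000) = 0.92793
R(control panel) = exp(−0.0000206 × 4000) = 0.92090
R(flow switch) = exp(−0.0000317 × 4000) = 0.88091
R(chiller compressor) = exp(−0.0000729 × 4000) = 0.74707
Parallel (cooling-tower fan and expansion valve): 1 − (1 − 0.72993)(1 − 0.92793) = 0.98054
Series (control panel and flow switch): 0.92090 × 0.88091 = 0.81123
Parallel ([0.81123] and chiller compressor): 1 − (1 − 0.81123)(1 − 0.74707) = 0.95225
Series ([0.98054] and [0.95225]): 0.98054 × 0.95225 = 0.934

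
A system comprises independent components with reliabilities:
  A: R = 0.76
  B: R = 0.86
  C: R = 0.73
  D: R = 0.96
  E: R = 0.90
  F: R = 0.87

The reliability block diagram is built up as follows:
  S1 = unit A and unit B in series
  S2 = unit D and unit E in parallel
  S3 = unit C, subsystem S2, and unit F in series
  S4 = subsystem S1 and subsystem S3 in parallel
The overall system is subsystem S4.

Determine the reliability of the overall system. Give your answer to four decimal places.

0.8727

Series (A and B): 0.760000 × 0.860000 = 0.653600
Parallel (D and E): 1 − (1 − 0.960000)(1 − 0.900000) = 0.996000
Series (C, [0.996000], and F): 0.730000 × 0.996000 × 0.870000 = 0.632560
Parallel ([0.653600] and [0.632560]): 1 − (1 − 0.653600)(1 − 0.632560) = 0.8727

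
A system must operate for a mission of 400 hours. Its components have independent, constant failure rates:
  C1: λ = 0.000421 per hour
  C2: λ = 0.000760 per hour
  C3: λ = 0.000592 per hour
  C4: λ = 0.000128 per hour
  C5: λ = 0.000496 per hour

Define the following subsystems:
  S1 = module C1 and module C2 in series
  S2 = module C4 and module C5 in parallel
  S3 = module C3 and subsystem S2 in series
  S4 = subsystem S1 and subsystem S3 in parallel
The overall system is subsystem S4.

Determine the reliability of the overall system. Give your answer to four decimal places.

0.9179

R(C1) = exp(−0.000421 × 400) = 0.845016
R(C2) = exp(−0.000760 × 400) = 0.737861
R(C3) = exp(−0.000592 × 400) = 0.789149
R(C4) = exp(−0.000128 × 400) = 0.950089
R(C5) = exp(−0.000496 × 400) = 0.820042
Series (C1 and C2): 0.845016 × 0.737861 = 0.623504
Parallel (C4 and C5): 1 − (1 − 0.950089)(1 − 0.820042) = 0.991018
Series (C3 and [0.991018]): 0.789149 × 0.991018 = 0.782061
Parallel ([0.623504] and [0.782061]): 1 − (1 − 0.623504)(1 − 0.782061) = 0.9179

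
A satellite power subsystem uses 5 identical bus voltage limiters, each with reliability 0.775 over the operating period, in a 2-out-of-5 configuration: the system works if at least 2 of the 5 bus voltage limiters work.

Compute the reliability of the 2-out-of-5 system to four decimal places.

R = Σ_{i=2}^{5} C(5,i) p^i (1−p)^{5−i} with p = 0.775
C(5,2)·0.775^2·0.225^3 = 0.068415
C(5,3)·0.775^3·0.225^2 = 0.235651
C(5,4)·0.775^4·0.225^1 = 0.405844
C(5,5)·0.775^5·0.225^0 = 0.279582
Sum = 0.9895

0.9895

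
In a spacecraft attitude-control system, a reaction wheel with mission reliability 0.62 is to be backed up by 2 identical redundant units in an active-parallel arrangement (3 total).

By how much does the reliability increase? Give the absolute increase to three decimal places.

R_before = 0.62
R_after = 1 − (1 − 0.62)^3 = 0.945
ΔR = 0.945 − 0.62 = 0.325

0.325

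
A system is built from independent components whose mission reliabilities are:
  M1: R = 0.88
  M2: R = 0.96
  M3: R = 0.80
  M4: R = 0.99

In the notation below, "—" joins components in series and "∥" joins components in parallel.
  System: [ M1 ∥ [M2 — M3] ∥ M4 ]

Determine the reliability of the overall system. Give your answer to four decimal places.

Series (M2 and M3): 0.960000 × 0.800000 = 0.768000
Parallel (M1, [0.768000], and M4): 1 − (1 − 0.880000)(1 − 0.768000)(1 − 0.990000) = 0.9997

0.9997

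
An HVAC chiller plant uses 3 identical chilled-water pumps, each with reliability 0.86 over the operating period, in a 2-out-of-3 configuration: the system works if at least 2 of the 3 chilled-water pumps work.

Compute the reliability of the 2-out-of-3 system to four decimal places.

0.9467

R = Σ_{i=2}^{3} C(3,i) p^i (1−p)^{3−i} with p = 0.86
C(3,2)·0.86^2·0.14^1 = 0.310632
C(3,3)·0.86^3·0.14^0 = 0.636056
Sum = 0.9467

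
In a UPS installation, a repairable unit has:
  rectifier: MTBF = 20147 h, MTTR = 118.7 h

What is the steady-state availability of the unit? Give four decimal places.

A(rectifier) = MTBF/(MTBF+MTTR) = 20147/(20147+118.7) = 0.9941

0.9941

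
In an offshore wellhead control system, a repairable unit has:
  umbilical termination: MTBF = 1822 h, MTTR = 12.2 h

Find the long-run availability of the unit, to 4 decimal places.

A(umbilical termination) = MTBF/(MTBF+MTTR) = 1822/(1822+12.2) = 0.9933

0.9933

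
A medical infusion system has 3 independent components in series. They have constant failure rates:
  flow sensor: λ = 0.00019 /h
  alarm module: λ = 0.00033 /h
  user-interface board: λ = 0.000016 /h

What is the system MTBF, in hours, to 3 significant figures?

Series of exponential components: λ_sys = Σ λ_i
λ_sys = 0.00019 + 0.00033 + 0.000016 = 5.3600e-04 /h
MTBF = 1 / λ_sys = 1870 h

1870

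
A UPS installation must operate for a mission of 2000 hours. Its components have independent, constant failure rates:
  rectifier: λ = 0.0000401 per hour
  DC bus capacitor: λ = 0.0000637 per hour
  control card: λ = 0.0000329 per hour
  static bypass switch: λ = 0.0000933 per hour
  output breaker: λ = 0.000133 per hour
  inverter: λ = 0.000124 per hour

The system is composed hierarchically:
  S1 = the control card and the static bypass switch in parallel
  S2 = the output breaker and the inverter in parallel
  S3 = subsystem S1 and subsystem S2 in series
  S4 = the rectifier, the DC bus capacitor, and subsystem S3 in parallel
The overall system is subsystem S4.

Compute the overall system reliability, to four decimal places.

R(rectifier) = exp(−0.0000401 × 2000) = 0.922932
R(DC bus capacitor) = exp(−0.0000637 × 2000) = 0.880381
R(control card) = exp(−0.0000329 × 2000) = 0.936318
R(static bypass switch) = exp(−0.0000933 × 2000) = 0.829776
R(output breaker) = exp(−0.000133 × 2000) = 0.766439
R(inverter) = exp(−0.000124 × 2000) = 0.780360
Parallel (control card and static bypass switch): 1 − (1 − 0.936318)(1 − 0.829776) = 0.989160
Parallel (output breaker and inverter): 1 − (1 − 0.766439)(1 − 0.780360) = 0.948701
Series ([0.989160] and [0.948701]): 0.989160 × 0.948701 = 0.938417
Parallel (rectifier, DC bus capacitor, and [0.938417]): 1 − (1 − 0.922932)(1 − 0.880381)(1 − 0.938417) = 0.9994

0.9994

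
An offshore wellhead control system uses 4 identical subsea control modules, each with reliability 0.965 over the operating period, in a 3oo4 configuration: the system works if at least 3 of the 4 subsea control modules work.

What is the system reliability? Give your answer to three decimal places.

0.993

R = Σ_{i=3}^{4} C(4,i) p^i (1−p)^{4−i} with p = 0.965
C(4,3)·0.965^3·0.035^1 = 0.12581
C(4,4)·0.965^4·0.035^0 = 0.86718
Sum = 0.993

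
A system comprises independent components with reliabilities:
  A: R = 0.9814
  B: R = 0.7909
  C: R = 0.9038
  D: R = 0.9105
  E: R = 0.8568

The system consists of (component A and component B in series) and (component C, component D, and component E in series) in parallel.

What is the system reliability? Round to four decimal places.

0.9340

Series (A and B): 0.981400 × 0.790900 = 0.776189
Series (C, D, and E): 0.903800 × 0.910500 × 0.856800 = 0.705069
Parallel ([0.776189] and [0.705069]): 1 − (1 − 0.776189)(1 − 0.705069) = 0.9340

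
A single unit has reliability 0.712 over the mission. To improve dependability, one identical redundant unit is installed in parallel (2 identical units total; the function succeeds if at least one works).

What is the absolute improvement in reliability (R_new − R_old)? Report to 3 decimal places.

0.205

R_before = 0.712
R_after = 1 − (1 − 0.712)^2 = 0.917
ΔR = 0.917 − 0.712 = 0.205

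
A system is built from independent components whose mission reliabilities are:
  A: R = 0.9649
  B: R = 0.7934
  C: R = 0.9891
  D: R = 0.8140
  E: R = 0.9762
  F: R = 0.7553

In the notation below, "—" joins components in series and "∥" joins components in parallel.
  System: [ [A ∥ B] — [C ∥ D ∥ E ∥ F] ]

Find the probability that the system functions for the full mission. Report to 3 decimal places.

Parallel (A and B): 1 − (1 − 0.96490)(1 − 0.79340) = 0.99275
Parallel (C, D, E, and F): 1 − (1 − 0.98910)(1 − 0.81400)(1 − 0.97620)(1 − 0.75530) = 0.99999
Series ([0.99275] and [0.99999]): 0.99275 × 0.99999 = 0.993

0.993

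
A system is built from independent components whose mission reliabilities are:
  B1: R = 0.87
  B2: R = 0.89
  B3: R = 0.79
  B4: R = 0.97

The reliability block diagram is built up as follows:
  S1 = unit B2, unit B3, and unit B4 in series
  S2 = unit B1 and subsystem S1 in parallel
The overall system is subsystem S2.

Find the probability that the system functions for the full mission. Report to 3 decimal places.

0.959

Series (B2, B3, and B4): 0.89000 × 0.79000 × 0.97000 = 0.68201
Parallel (B1 and [0.68201]): 1 − (1 − 0.87000)(1 − 0.68201) = 0.959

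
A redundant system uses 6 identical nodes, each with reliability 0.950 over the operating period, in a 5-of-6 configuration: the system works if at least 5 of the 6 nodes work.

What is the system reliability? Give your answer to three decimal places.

R = Σ_{i=5}^{6} C(6,i) p^i (1−p)^{6−i} with p = 0.950
C(6,5)·0.950^5·0.050^1 = 0.23213
C(6,6)·0.950^6·0.050^0 = 0.73509
Sum = 0.967

0.967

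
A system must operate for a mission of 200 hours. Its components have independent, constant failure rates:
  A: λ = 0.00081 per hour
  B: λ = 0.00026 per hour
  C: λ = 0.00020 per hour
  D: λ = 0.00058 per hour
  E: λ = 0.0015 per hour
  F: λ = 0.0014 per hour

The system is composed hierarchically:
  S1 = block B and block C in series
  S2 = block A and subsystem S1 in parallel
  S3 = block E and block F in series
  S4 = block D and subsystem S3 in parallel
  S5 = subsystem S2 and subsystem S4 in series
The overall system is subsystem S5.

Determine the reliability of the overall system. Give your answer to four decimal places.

0.9393

R(A) = exp(−0.00081 × 200) = 0.850441
R(B) = exp(−0.00026 × 200) = 0.949329
R(C) = exp(−0.00020 × 200) = 0.960789
R(D) = exp(−0.00058 × 200) = 0.890475
R(E) = exp(−0.0015 × 200) = 0.740818
R(F) = exp(−0.0014 × 200) = 0.755784
Series (B and C): 0.949329 × 0.960789 = 0.912105
Parallel (A and [0.912105]): 1 − (1 − 0.850441)(1 − 0.912105) = 0.986855
Series (E and F): 0.740818 × 0.755784 = 0.559898
Parallel (D and [0.559898]): 1 − (1 − 0.890475)(1 − 0.559898) = 0.951798
Series ([0.986855] and [0.951798]): 0.986855 × 0.951798 = 0.9393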